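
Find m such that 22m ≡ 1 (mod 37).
Since 37 is prime, by Fermat 22^(-1) ≡ 22^{35} ≡ 32 (mod 37). Verify: 22 × 32 = 704 ≡ 1 (mod 37)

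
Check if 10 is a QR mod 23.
By Euler's criterion: 10^{11} ≡ 22 mod 23. Since this equals -1 (≡ 22), 10 is not a QR.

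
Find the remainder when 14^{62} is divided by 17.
By Fermat: 14^{16} ≡ 1 mod 17. 62 = 3×16 + 14. So 14^{62} ≡ 14^{14} ≡ 2 mod 17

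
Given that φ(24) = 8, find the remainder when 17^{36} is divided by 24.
By Euler: 17^{8} ≡ 1 (mod 24) since gcd(17, 24) = 1. 36 = 4×8 + 4. So 17^{36} ≡ 17^{4} ≡ 1 (mod 24)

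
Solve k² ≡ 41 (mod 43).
The square roots of 41 mod 43 are 16 and 27. Verify: 16² = 256 ≡ 41 (mod 43)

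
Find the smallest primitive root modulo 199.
g = 3. For each prime q|198: 3^{99}≡198, 3^{66}≡106, 3^{18}≡125, none ≡ 1, so ord_199(3) = 198 and 3 is a primitive root.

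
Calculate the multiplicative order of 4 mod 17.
Powers of 4 mod 17: 4^1≡4, 4^2≡16, 4^3≡13, 4^4≡1. So the order of 4 is 4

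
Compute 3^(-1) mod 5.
Since 5 is prime, by Fermat 3^(-1) ≡ 3^{3} ≡ 2 mod 5. Verify: 3 × 2 = 6 ≡ 1 mod 5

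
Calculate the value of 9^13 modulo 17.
By repeated squaring mod 17: 9^{1}≡9, 9^{2}≡13, 9^{4}≡16, 9^{8}≡1. Then 9^{13} = 9^{8+4+1} ≡ 1 × 16 × 9 ≡ 8 mod 17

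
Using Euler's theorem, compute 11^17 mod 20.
By Euler: 11^{8} ≡ 1 mod 20 since gcd(11, 20) = 1. 17 = 2×8 + 1. So 11^{17} ≡ 11^{1} ≡ 11 mod 20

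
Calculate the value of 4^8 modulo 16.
By repeated squaring (mod 16): 4^{1}≡4, 4^{2}≡0, 4^{4}≡0, 4^{8}≡0. So 4^{8} ≡ 0 (mod 16)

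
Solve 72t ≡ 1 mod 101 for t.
Since 101 is prime, by Fermat 72^(-1) ≡ 72^{99} ≡ 94 mod 101. Verify: 72 × 94 = 6768 ≡ 1 mod 101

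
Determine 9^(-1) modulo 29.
Since 29 is prime, by Fermat 9^(-1) ≡ 9^{27} ≡ 13 mod 29. Verify: 9 × 13 = 117 ≡ 1 mod 29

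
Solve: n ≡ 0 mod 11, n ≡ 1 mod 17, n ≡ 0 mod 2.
M = 11 × 17 × 2 = 374. M₁ = 34, y₁ ≡ 1 mod 11. M₂ = 22, y₂ ≡ 7 mod 17. M₃ = 187, y₃ ≡ 1 mod 2. n = 0×34×1 + 1×22×7 + 0×187×1 ≡ 154 mod 374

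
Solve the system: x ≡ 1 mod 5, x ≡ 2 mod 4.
M = 5 × 4 = 20. M₁ = 4, y₁ ≡ 4 mod 5. M₂ = 5, y₂ ≡ 1 mod 4. x = 1×4×4 + 2×5×1 ≡ 6 mod 20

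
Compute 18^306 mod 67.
Using Fermat: 18^{66} ≡ 1 (mod 67). 306 ≡ 42 (mod 66). So 18^{306} ≡ 18^{42} ≡ 40 (mod 67)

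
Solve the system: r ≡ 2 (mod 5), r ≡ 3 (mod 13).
M = 5 × 13 = 65. M₁ = 13, y₁ ≡ 2 (mod 5). M₂ = 5, y₂ ≡ 8 (mod 13). r = 2×13×2 + 3×5×8 ≡ 42 (mod 65)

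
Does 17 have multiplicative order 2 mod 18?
Powers of 17 mod 18: 17^1≡17, 17^2≡1. First k with 17^k≡1 is k=2. Yes, ord_18(17) = 2.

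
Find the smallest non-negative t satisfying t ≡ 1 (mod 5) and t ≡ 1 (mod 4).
M = 5 × 4 = 20. M₁ = 4, y₁ ≡ 4 (mod 5). M₂ = 5, y₂ ≡ 1 (mod 4). t = 1×4×4 + 1×5×1 ≡ 1 (mod 20)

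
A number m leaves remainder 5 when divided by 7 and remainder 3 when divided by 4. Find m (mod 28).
M = 7 × 4 = 28. M₁ = 4, y₁ ≡ 2 (mod 7). M₂ = 7, y₂ ≡ 3 (mod 4). m = 5×4×2 + 3×7×3 ≡ 19 (mod 28)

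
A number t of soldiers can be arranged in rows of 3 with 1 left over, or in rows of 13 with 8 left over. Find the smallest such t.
M = 3 × 13 = 39. M₁ = 13, y₁ ≡ 1 mod 3. M₂ = 3, y₂ ≡ 9 mod 13. t = 1×13×1 + 8×3×9 ≡ 34 mod 39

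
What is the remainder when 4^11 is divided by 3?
Using Fermat: 4^{2} ≡ 1 mod 3. 11 ≡ 1 mod 2. So 4^{11} ≡ 4^{1} ≡ 1 mod 3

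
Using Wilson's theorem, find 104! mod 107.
(106)! = (104)! × (105) × (106) ≡ -1 mod 107. So (104)! ≡ -1 × [(106)(105)]^(-1) ≡ 53 mod 107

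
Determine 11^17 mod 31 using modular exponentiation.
By repeated squaring mod 31: 11^{1}≡11, 11^{2}≡28, 11^{4}≡9, 11^{8}≡19, 11^{16}≡20. Then 11^{17} = 11^{16+1} ≡ 20 × 11 ≡ 3 mod 31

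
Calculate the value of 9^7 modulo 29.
By repeated squaring (mod 29): 9^{1}≡9, 9^{2}≡23, 9^{4}≡7. Then 9^{7} = 9^{4+2+1} ≡ 7 × 23 × 9 ≡ 28 (mod 29)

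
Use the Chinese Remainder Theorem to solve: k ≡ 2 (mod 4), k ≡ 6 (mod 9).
M = 4 × 9 = 36. M₁ = 9, y₁ ≡ 1 (mod 4). M₂ = 4, y₂ ≡ 7 (mod 9). k = 2×9×1 + 6×4×7 ≡ 6 (mod 36)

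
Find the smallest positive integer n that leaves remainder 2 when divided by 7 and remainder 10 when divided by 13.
M = 7 × 13 = 91. M₁ = 13, y₁ ≡ 6 (mod 7). M₂ = 7, y₂ ≡ 2 (mod 13). n = 2×13×6 + 10×7×2 ≡ 23 (mod 91)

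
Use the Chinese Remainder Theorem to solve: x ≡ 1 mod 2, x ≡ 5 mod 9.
M = 2 × 9 = 18. M₁ = 9, y₁ ≡ 1 mod 2. M₂ = 2, y₂ ≡ 5 mod 9. x = 1×9×1 + 5×2×5 ≡ 5 mod 18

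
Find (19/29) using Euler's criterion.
(19/29) = 19^{14} mod 29 = -1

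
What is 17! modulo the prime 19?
(18)! = (17)! × (18) ≡ -1 (mod 19). So (17)! ≡ -1 × (18)^(-1) ≡ (-1)×(-1) = 1 (mod 19)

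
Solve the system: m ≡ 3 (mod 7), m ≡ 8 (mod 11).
M = 7 × 11 = 77. M₁ = 11, y₁ ≡ 2 (mod 7). M₂ = 7, y₂ ≡ 8 (mod 11). m = 3×11×2 + 8×7×8 ≡ 52 (mod 77)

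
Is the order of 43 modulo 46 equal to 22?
Powers of 43 mod 46: 43^1≡43, 43^2≡9, 43^3≡19, 43^4≡35, 43^5≡33, 43^6≡39, 43^7≡21, 43^8≡29, 43^9≡5, 43^10≡31, 43^11≡45, 43^12≡3, 43^13≡37, 43^14≡27, 43^15≡11, 43^16≡13, 43^17≡7, 43^18≡25, 43^19≡17, 43^20≡41, 43^21≡15, 43^22≡1. First k with 43^k≡1 is k=22. Yes, ord_46(43) = 22.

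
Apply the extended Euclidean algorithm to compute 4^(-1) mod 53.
Extended GCD: 4(-13) + 53(1) = 1. So 4^(-1) ≡ -13 ≡ 40 (mod 53). Verify: 4 × 40 = 160 ≡ 1 (mod 53)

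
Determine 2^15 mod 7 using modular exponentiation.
Using Fermat: 2^{6} ≡ 1 (mod 7). 15 ≡ 3 (mod 6). So 2^{15} ≡ 2^{3} ≡ 1 (mod 7)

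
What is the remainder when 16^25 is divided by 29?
By repeated squaring (mod 29): 16^{1}≡16, 16^{2}≡24, 16^{4}≡25, 16^{8}≡16, 16^{16}≡24. Then 16^{25} = 16^{16+8+1} ≡ 24 × 16 × 16 ≡ 25 (mod 29)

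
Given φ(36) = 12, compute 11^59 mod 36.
By Euler: 11^{12} ≡ 1 (mod 36) since gcd(11, 36) = 1. 59 = 4×12 + 11. So 11^{59} ≡ 11^{11} ≡ 23 (mod 36)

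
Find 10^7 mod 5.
By repeated squaring mod 5: 10^{1}≡0, 10^{2}≡0, 10^{4}≡0. Then 10^{7} = 10^{4+2+1} ≡ 0 × 0 × 0 ≡ 0 mod 5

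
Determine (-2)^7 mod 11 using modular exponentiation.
By repeated squaring (mod 11): (-2)^{1}≡9, (-2)^{2}≡4, (-2)^{4}≡5. Then (-2)^{7} = (-2)^{4+2+1} ≡ 5 × 4 × 9 ≡ 4 (mod 11)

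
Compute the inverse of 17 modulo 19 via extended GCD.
Extended GCD: 17(9) + 19(-8) = 1. So 17^(-1) ≡ 9 mod 19. Verify: 17 × 9 = 153 ≡ 1 mod 19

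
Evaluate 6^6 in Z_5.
Using Fermat: 6^{4} ≡ 1 mod 5. 6 ≡ 2 mod 4. So 6^{6} ≡ 6^{2} ≡ 1 mod 5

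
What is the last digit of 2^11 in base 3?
Using Fermat: 2^{2} ≡ 1 mod 3. 11 ≡ 1 mod 2. So 2^{11} ≡ 2^{1} ≡ 2 mod 3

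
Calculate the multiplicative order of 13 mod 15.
Powers of 13 mod 15: 13^1≡13, 13^2≡4, 13^3≡7, 13^4≡1. So the order of 13 is 4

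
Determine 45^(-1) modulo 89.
Since 89 is prime, by Fermat 45^(-1) ≡ 45^{87} ≡ 2 (mod 89). Verify: 45 × 2 = 90 ≡ 1 (mod 89)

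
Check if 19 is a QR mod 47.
By Euler's criterion: 19^{23} ≡ 46 mod 47. Since this equals -1 (≡ 46), 19 is not a QR.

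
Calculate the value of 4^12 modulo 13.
Using Fermat: 4^{12} ≡ 1 (mod 13). 12 ≡ 0 (mod 12). So 4^{12} ≡ 4^{0} ≡ 1 (mod 13)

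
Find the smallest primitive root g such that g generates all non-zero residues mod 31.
g = 3. Powers: [3, 9, 27, 19, 26, 16, 17, 20, ...] generates all 30 non-zero residues.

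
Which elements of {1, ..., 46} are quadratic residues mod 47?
Squares in Z_47*: {1, 2, 3, 4, 6, 7, 8, 9, 12, 14, 16, 17, 18, 21, 24, 25, 27, 28, 32, 34, 36, 37, 42}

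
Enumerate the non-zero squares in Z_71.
Squares in Z_71*: {1, 2, 3, 4, 5, 6, 8, 9, 10, 12, 15, 16, 18, 19, 20, 24, 25, 27, 29, 30, 32, 36, 37, 38, 40, 43, 45, 48, 49, 50, 54, 57, 58, 60, 64}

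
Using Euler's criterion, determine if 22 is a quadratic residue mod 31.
By Euler's criterion: 22^{15} ≡ 30 (mod 31). Since this equals -1 (≡ 30), 22 is not a QR.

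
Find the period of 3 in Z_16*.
Powers of 3 mod 16: 3^1≡3, 3^2≡9, 3^3≡11, 3^4≡1. So the order of 3 is 4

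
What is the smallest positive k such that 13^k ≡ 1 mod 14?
Powers of 13 mod 14: 13^1≡13, 13^2≡1. Order = 2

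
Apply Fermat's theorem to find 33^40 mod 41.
By Fermat's Little Theorem, 33^{40} ≡ 1 mod 41 since 41 is prime and gcd(33, 41) = 1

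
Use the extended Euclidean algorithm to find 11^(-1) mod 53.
Extended GCD: 11(-24) + 53(5) = 1. So 11^(-1) ≡ -24 ≡ 29 (mod 53). Verify: 11 × 29 = 319 ≡ 1 (mod 53)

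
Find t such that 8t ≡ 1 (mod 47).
Since 47 is prime, by Fermat 8^(-1) ≡ 8^{45} ≡ 6 (mod 47). Verify: 8 × 6 = 48 ≡ 1 (mod 47)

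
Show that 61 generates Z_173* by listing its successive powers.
61^1, 61^2, ..., 61^{172} mod 173: [61, 88, 5, 132, 94, 25, 141, 124, 125, 13, 101, 106, 65, 159, 11, 152, 103, 55, 68, 169, 102, 167, 153, 164, 143, 73, 128, 23, 19, 121, 115, 95, 86, 56, 129, 84, 107, 126, 74, 16, 111, 24, 80, 36, 120, 54, 7, 81, 97, 35, 59, 139, 2, 122, 3, 10, 91, 15, 50, 109, 75, 77, 26, 29, 39, 130, 145, 22, 131, 33, 110, 136, 165, 31, 161, 133, 155, 113, 146, 83, 46, 38, 69, 57, 17, 172, 112, 85, 168, 41, 79, 148, 32, 49, 48, 160, 72, 67, 108, 14, 162, 21, 70, 118, 105, 4, 71, 6, 20, 9, 30, 100, 45, 150, 154, 52, 58, 78, 87, 117, 44, 89, 66, 47, 99, 157, 62, 149, 93, 137, 53, 119, 166, 92, 76, 138, 114, 34, 171, 51, 170, 163, 82, 158, 123, 64, 98, 96, 147, 144, 134, 43, 28, 151, 42, 140, 63, 37, 8, 142, 12, 40, 18, 60, 27, 90, 127, 135, 104, 116, 156, 1]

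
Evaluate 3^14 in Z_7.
Using Fermat: 3^{6} ≡ 1 (mod 7). 14 ≡ 2 (mod 6). So 3^{14} ≡ 3^{2} ≡ 2 (mod 7)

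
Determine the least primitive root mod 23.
g = 5. Powers: [5, 2, 10, 4, 20, 8, 17, 16, ...] generates all 22 non-zero residues.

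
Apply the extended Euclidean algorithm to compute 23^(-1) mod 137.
Extended GCD: 23(6) + 137(-1) = 1. So 23^(-1) ≡ 6 mod 137. Verify: 23 × 6 = 138 ≡ 1 mod 137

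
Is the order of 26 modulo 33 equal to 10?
Powers of 26 mod 33: 26^1≡26, 26^2≡16, 26^3≡20, 26^4≡25, 26^5≡23, 26^6≡4, 26^7≡5, 26^8≡31, 26^9≡14, 26^10≡1. First k with 26^k≡1 is k=10. Yes, ord_33(26) = 10.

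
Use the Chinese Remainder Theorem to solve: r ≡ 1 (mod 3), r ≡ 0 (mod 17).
M = 3 × 17 = 51. M₁ = 17, y₁ ≡ 2 (mod 3). M₂ = 3, y₂ ≡ 6 (mod 17). r = 1×17×2 + 0×3×6 ≡ 34 (mod 51)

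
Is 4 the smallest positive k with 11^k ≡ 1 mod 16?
Powers of 11 mod 16: 11^1≡11, 11^2≡9, 11^3≡3, 11^4≡1. First k with 11^k≡1 is k=4. Yes, ord_16(11) = 4.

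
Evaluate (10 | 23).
(10/23) = 10^{11} mod 23 = -1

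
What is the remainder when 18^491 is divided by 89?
Using Fermat: 18^{88} ≡ 1 mod 89. 491 ≡ 51 mod 88. So 18^{491} ≡ 18^{51} ≡ 68 mod 89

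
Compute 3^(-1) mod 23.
Since 23 is prime, by Fermat 3^(-1) ≡ 3^{21} ≡ 8 mod 23. Verify: 3 × 8 = 24 ≡ 1 mod 23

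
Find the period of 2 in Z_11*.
Powers of 2 mod 11: 2^1≡2, 2^2≡4, 2^3≡8, 2^4≡5, 2^5≡10, 2^6≡9, 2^7≡7, 2^8≡3, 2^9≡6, 2^10≡1. Order = 10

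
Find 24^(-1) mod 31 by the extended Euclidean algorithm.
Extended GCD: 24(-9) + 31(7) = 1. So 24^(-1) ≡ -9 ≡ 22 mod 31. Verify: 24 × 22 = 528 ≡ 1 mod 31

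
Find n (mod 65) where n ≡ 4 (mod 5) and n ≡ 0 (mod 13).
M = 5 × 13 = 65. M₁ = 13, y₁ ≡ 2 (mod 5). M₂ = 5, y₂ ≡ 8 (mod 13). n = 4×13×2 + 0×5×8 ≡ 39 (mod 65)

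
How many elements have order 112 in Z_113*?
A prime p has φ(p-1) primitive roots; here φ(112) = 48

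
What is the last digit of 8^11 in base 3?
Using Fermat: 8^{2} ≡ 1 mod 3. 11 ≡ 1 mod 2. So 8^{11} ≡ 8^{1} ≡ 2 mod 3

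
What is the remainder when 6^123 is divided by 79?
Using Fermat: 6^{78} ≡ 1 (mod 79). 123 ≡ 45 (mod 78). So 6^{123} ≡ 6^{45} ≡ 33 (mod 79)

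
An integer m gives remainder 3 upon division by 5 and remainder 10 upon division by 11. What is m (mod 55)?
M = 5 × 11 = 55. M₁ = 11, y₁ ≡ 1 (mod 5). M₂ = 5, y₂ ≡ 9 (mod 11). m = 3×11×1 + 10×5×9 ≡ 43 (mod 55)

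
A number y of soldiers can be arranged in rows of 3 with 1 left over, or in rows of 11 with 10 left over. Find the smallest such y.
M = 3 × 11 = 33. M₁ = 11, y₁ ≡ 2 mod 3. M₂ = 3, y₂ ≡ 4 mod 11. y = 1×11×2 + 10×3×4 ≡ 10 mod 33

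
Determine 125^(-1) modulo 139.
Since 139 is prime, by Fermat 125^(-1) ≡ 125^{137} ≡ 129 (mod 139). Verify: 125 × 129 = 16125 ≡ 1 (mod 139)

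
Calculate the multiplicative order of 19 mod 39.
Powers of 19 mod 39: 19^1≡19, 19^2≡10, 19^3≡34, 19^4≡22, 19^5≡28, 19^6≡25, 19^7≡7, 19^8≡16, 19^9≡31, 19^10≡4, 19^11≡37, 19^12≡1. So the order of 19 is 12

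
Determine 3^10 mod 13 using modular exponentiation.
By repeated squaring mod 13: 3^{1}≡3, 3^{2}≡9, 3^{4}≡3, 3^{8}≡9. Then 3^{10} = 3^{8+2} ≡ 9 × 9 ≡ 3 mod 13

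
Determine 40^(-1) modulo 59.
Since 59 is prime, by Fermat 40^(-1) ≡ 40^{57} ≡ 31 mod 59. Verify: 40 × 31 = 1240 ≡ 1 mod 59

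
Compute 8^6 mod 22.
By repeated squaring mod 22: 8^{1}≡8, 8^{2}≡20, 8^{4}≡4. Then 8^{6} = 8^{4+2} ≡ 4 × 20 ≡ 14 mod 22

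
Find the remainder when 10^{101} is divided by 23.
By Fermat: 10^{22} ≡ 1 (mod 23). 101 = 4×22 + 13. So 10^{101} ≡ 10^{13} ≡ 15 (mod 23)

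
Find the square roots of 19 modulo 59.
The square roots of 19 mod 59 are 45 and 14. Verify: 45² = 2025 ≡ 19 (mod 59)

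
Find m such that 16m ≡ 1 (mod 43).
Since 43 is prime, by Fermat 16^(-1) ≡ 16^{41} ≡ 35 (mod 43). Verify: 16 × 35 = 560 ≡ 1 (mod 43)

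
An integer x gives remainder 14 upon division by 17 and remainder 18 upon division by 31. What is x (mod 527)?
M = 17 × 31 = 527. M₁ = 31, y₁ ≡ 11 (mod 17). M₂ = 17, y₂ ≡ 11 (mod 31). x = 14×31×11 + 18×17×11 ≡ 235 (mod 527)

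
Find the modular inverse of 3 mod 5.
Since 5 is prime, by Fermat 3^(-1) ≡ 3^{3} ≡ 2 (mod 5). Verify: 3 × 2 = 6 ≡ 1 (mod 5)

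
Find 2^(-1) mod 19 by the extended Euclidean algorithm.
Extended GCD: 2(-9) + 19(1) = 1. So 2^(-1) ≡ -9 ≡ 10 mod 19. Verify: 2 × 10 = 20 ≡ 1 mod 19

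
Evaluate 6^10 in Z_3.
By repeated squaring (mod 3): 6^{1}≡0, 6^{2}≡0, 6^{4}≡0, 6^{8}≡0. Then 6^{10} = 6^{8+2} ≡ 0 × 0 ≡ 0 (mod 3)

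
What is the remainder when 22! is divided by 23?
By Wilson's theorem, (22)! ≡ -1 ≡ 22 (mod 23)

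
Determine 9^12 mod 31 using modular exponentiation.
By repeated squaring mod 31: 9^{1}≡9, 9^{2}≡19, 9^{4}≡20, 9^{8}≡28. Then 9^{12} = 9^{8+4} ≡ 28 × 20 ≡ 2 mod 31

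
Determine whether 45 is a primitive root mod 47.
ord_47(45) divides 46. For each prime q|46: 45^{23}≡46, 45^{2}≡4, none ≡ 1. So 45 has order 46 and is a primitive root mod 47.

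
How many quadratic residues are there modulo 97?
For prime 97, there are (p-1)/2 = (97-1)/2 = 48 quadratic residues (excluding 0).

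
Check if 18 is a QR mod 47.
By Euler's criterion: 18^{23} ≡ 1 mod 47. Since this equals 1, 18 is a QR.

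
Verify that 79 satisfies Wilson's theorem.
(78)! mod 79 = 78. Since this equals -1 (mod 79), Wilson confirms 79 is prime.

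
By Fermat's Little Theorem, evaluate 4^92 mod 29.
By Fermat: 4^{28} ≡ 1 mod 29. 92 = 3×28 + 8. So 4^{92} ≡ 4^{8} ≡ 25 mod 29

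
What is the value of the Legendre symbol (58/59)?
(58/59) = 58^{29} mod 59 = -1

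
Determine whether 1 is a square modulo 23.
By Euler's criterion: 1^{11} ≡ 1 mod 23. Since this equals 1, 1 is a QR.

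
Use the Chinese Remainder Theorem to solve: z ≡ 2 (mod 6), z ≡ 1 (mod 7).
M = 6 × 7 = 42. M₁ = 7, y₁ ≡ 1 (mod 6). M₂ = 6, y₂ ≡ 6 (mod 7). z = 2×7×1 + 1×6×6 ≡ 8 (mod 42)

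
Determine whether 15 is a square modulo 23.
By Euler's criterion: 15^{11} ≡ 22 (mod 23). Since this equals -1 (≡ 22), 15 is not a QR.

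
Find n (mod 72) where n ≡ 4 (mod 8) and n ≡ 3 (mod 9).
M = 8 × 9 = 72. M₁ = 9, y₁ ≡ 1 (mod 8). M₂ = 8, y₂ ≡ 8 (mod 9). n = 4×9×1 + 3×8×8 ≡ 12 (mod 72)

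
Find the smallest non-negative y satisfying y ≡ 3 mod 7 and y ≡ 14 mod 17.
M = 7 × 17 = 119. M₁ = 17, y₁ ≡ 5 mod 7. M₂ = 7, y₂ ≡ 5 mod 17. y = 3×17×5 + 14×7×5 ≡ 31 mod 119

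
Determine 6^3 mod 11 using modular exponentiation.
6^{3} = 216 ≡ 7 mod 11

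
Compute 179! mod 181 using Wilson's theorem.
(180)! = (179)! × (180) ≡ -1 mod 181. So (179)! ≡ -1 × (180)^(-1) ≡ (-1)×(-1) = 1 mod 181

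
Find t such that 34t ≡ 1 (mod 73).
Since 73 is prime, by Fermat 34^(-1) ≡ 34^{71} ≡ 58 (mod 73). Verify: 34 × 58 = 1972 ≡ 1 (mod 73)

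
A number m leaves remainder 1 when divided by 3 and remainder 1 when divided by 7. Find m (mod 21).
M = 3 × 7 = 21. M₁ = 7, y₁ ≡ 1 (mod 3). M₂ = 3, y₂ ≡ 5 (mod 7). m = 1×7×1 + 1×3×5 ≡ 1 (mod 21)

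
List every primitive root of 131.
There are φ(130) = 48 primitive roots mod 131: {2, 6, 8, 10, 14, 17, 22, 23, 26, 29, 30, 31, 37, 40, 50, 54, 56, 57, 66, 67, 72, 76, 82, 83, 85, 87, 88, 90, 93, 95, 96, 97, 98, 103, 104, 106, 110, 111, 115, 116, 118, 119, 120, 122, 124, 126, 127, 128}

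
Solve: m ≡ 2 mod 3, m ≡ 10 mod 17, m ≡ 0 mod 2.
M = 3 × 17 × 2 = 102. M₁ = 34, y₁ ≡ 1 mod 3. M₂ = 6, y₂ ≡ 3 mod 17. M₃ = 51, y₃ ≡ 1 mod 2. m = 2×34×1 + 10×6×3 + 0×51×1 ≡ 44 mod 102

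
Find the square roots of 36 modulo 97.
The square roots of 36 mod 97 are 91 and 6. Verify: 91² = 8281 ≡ 36 (mod 97)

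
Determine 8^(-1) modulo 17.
Since 17 is prime, by Fermat 8^(-1) ≡ 8^{15} ≡ 15 (mod 17). Verify: 8 × 15 = 120 ≡ 1 (mod 17)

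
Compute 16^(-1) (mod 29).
Since 29 is prime, by Fermat 16^(-1) ≡ 16^{27} ≡ 20 (mod 29). Verify: 16 × 20 = 320 ≡ 1 (mod 29)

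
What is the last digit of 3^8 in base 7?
Using Fermat: 3^{6} ≡ 1 (mod 7). 8 ≡ 2 (mod 6). So 3^{8} ≡ 3^{2} ≡ 2 (mod 7)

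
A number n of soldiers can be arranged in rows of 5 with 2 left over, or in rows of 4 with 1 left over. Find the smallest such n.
M = 5 × 4 = 20. M₁ = 4, y₁ ≡ 4 mod 5. M₂ = 5, y₂ ≡ 1 mod 4. n = 2×4×4 + 1×5×1 ≡ 17 mod 20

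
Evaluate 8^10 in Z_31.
By repeated squaring mod 31: 8^{1}≡8, 8^{2}≡2, 8^{4}≡4, 8^{8}≡16. Then 8^{10} = 8^{8+2} ≡ 16 × 2 ≡ 1 mod 31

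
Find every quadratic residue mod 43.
QRs mod 43: {1, 4, 6, 9, 10, 11, 13, 14, 15, 16, 17, 21, 23, 24, 25, 31, 35, 36, 38, 40, 41}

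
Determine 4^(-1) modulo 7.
Since 7 is prime, by Fermat 4^(-1) ≡ 4^{5} ≡ 2 mod 7. Verify: 4 × 2 = 8 ≡ 1 mod 7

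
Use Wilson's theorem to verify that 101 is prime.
(100)! mod 101 = 100. Since this equals -1 mod 101, Wilson confirms 101 is prime.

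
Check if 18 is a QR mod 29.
By Euler's criterion: 18^{14} ≡ 28 mod 29. Since this equals -1 (≡ 28), 18 is not a QR.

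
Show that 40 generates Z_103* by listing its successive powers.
40^1, 40^2, ..., 40^{102} mod 103: [40, 55, 37, 38, 78, 30, 67, 2, 80, 7, 74, 76, 53, 60, 31, 4, 57, 14, 45, 49, 3, 17, 62, 8, 11, 28, 90, 98, 6, 34, 21, 16, 22, 56, 77, 93, 12, 68, 42, 32, 44, 9, 51, 83, 24, 33, 84, 64, 88, 18, 102, 63, 48, 66, 65, 25, 73, 36, 101, 23, 96, 29, 27, 50, 43, 72, 99, 46, 89, 58, 54, 100, 86, 41, 95, 92, 75, 13, 5, 97, 69, 82, 87, 81, 47, 26, 10, 91, 35, 61, 71, 59, 94, 52, 20, 79, 70, 19, 39, 15, 85, 1]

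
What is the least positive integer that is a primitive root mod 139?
g = 2. For each prime q|138: 2^{69}≡138, 2^{46}≡96, 2^{6}≡64, none ≡ 1, so ord_139(2) = 138 and 2 is a primitive root.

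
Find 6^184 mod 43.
Using Fermat: 6^{42} ≡ 1 mod 43. 184 ≡ 16 mod 42. So 6^{184} ≡ 6^{16} ≡ 6 mod 43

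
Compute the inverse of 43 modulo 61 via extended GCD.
Extended GCD: 43(-17) + 61(12) = 1. So 43^(-1) ≡ -17 ≡ 44 mod 61. Verify: 43 × 44 = 1892 ≡ 1 mod 61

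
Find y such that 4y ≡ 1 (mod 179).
Since 179 is prime, by Fermat 4^(-1) ≡ 4^{177} ≡ 45 (mod 179). Verify: 4 × 45 = 180 ≡ 1 (mod 179)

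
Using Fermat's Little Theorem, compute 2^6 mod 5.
By Fermat: 2^{4} ≡ 1 mod 5. So 2^{6} = 2^{4} · 2^{2} ≡ 2^{2} ≡ 4 mod 5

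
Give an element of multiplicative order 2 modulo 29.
28 has order 2 mod 29 since 28^{2} ≡ 1 mod 29 and no smaller power works.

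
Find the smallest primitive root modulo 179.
g = 2. Powers: [2, 4, 8, 16, 32, 64, 128, ...] generates all 178 non-zero residues.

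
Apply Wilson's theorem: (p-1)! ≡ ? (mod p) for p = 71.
By Wilson's theorem, (70)! ≡ -1 ≡ 70 mod 71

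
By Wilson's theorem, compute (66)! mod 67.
By Wilson's theorem, (66)! ≡ -1 ≡ 66 mod 67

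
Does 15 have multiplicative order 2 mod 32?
Powers of 15 mod 32: 15^1≡15, 15^2≡1. First k with 15^k≡1 is k=2. Yes, ord_32(15) = 2.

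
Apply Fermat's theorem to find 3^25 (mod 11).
By Fermat: 3^{10} ≡ 1 (mod 11). 25 = 2×10 + 5. So 3^{25} ≡ 3^{5} ≡ 1 (mod 11)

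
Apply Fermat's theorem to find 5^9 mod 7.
By Fermat: 5^{6} ≡ 1 mod 7. So 5^{9} = 5^{6} · 5^{3} ≡ 5^{3} ≡ 6 mod 7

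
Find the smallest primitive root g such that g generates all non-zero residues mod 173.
g = 2. Powers: [2, 4, 8, 16, 32, 64, ...] generates all 172 non-zero residues.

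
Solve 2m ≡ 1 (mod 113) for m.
Since 113 is prime, by Fermat 2^(-1) ≡ 2^{111} ≡ 57 (mod 113). Verify: 2 × 57 = 114 ≡ 1 (mod 113)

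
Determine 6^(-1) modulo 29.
Since 29 is prime, by Fermat 6^(-1) ≡ 6^{27} ≡ 5 (mod 29). Verify: 6 × 5 = 30 ≡ 1 (mod 29)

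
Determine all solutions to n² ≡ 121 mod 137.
The square roots of 121 mod 137 are 126 and 11. Verify: 126² = 15876 ≡ 121 mod 137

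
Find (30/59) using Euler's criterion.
(30/59) = 30^{29} mod 59 = -1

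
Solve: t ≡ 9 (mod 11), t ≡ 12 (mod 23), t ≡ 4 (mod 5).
M = 11 × 23 × 5 = 1265. M₁ = 115, y₁ ≡ 9 (mod 11). M₂ = 55, y₂ ≡ 18 (mod 23). M₃ = 253, y₃ ≡ 2 (mod 5). t = 9×115×9 + 12×55×18 + 4×253×2 ≡ 449 (mod 1265)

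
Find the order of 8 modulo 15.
Powers of 8 mod 15: 8^1≡8, 8^2≡4, 8^3≡2, 8^4≡1. ord_15(8) = 4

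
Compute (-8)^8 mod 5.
Using Fermat: (-8)^{4} ≡ 1 mod 5. 8 ≡ 0 mod 4. So (-8)^{8} ≡ (-8)^{0} ≡ 1 mod 5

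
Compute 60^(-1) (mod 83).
Since 83 is prime, by Fermat 60^(-1) ≡ 60^{81} ≡ 18 (mod 83). Verify: 60 × 18 = 1080 ≡ 1 (mod 83)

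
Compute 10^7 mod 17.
By repeated squaring (mod 17): 10^{1}≡10, 10^{2}≡15, 10^{4}≡4. Then 10^{7} = 10^{4+2+1} ≡ 4 × 15 × 10 ≡ 5 (mod 17)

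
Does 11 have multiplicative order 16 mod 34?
Powers of 11 mod 34: 11^1≡11, 11^2≡19, 11^3≡5, 11^4≡21, 11^5≡27, 11^6≡25, 11^7≡3, 11^8≡33, 11^9≡23, 11^10≡15, 11^11≡29, 11^12≡13, 11^13≡7, 11^14≡9, 11^15≡31, 11^16≡1. First k with 11^k≡1 is k=16. Yes, ord_34(11) = 16.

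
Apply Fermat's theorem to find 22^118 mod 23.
By Fermat: 22^{22} ≡ 1 mod 23. 118 = 5×22 + 8. So 22^{118} ≡ 22^{8} ≡ 1 mod 23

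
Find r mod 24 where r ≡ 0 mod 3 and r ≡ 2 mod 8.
M = 3 × 8 = 24. M₁ = 8, y₁ ≡ 2 mod 3. M₂ = 3, y₂ ≡ 3 mod 8. r = 0×8×2 + 2×3×3 ≡ 18 mod 24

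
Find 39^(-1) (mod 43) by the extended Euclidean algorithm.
Extended GCD: 39(-11) + 43(10) = 1. So 39^(-1) ≡ -11 ≡ 32 (mod 43). Verify: 39 × 32 = 1248 ≡ 1 (mod 43)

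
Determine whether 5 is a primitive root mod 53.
ord_53(5) divides 52. For each prime q|52: 5^{26}≡52, 5^{4}≡42, none ≡ 1. So 5 has order 52 and is a primitive root mod 53.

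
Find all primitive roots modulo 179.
There are φ(178) = 88 primitive roots mod 179: {2, 6, 7, 8, 10, 11, 18, 21, 23, 24, 26, 28, 30, 32, 33, 34, 35, 37, 38, 40, 41, 44, 50, 53, 54, 55, 58, 62, 63, 69, 71, 72, 73, 78, 79, 84, 86, 90, 91, 92, 94, 96, 97, 98, 99, 102, 103, 104, 105, 109, 111, 112, 113, 114, 115, 118, 119, 120, 122, 123, 127, 128, 130, 131, 132, 133, 134, 136, 137, 140, 143, 148, 150, 152, 154, 157, 159, 160, 162, 163, 164, 165, 166, 167, 170, 174, 175, 176}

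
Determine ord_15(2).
Powers of 2 mod 15: 2^1≡2, 2^2≡4, 2^3≡8, 2^4≡1. ord_15(2) = 4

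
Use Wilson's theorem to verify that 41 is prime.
(40)! mod 41 = 40. Since this equals -1 (mod 41), Wilson confirms 41 is prime.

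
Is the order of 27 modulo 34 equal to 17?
Powers of 27 mod 34: 27^1≡27, 27^2≡15, 27^3≡31, 27^4≡21, 27^5≡23, 27^6≡9, 27^7≡5, 27^8≡33, 27^9≡7, 27^10≡19, 27^11≡3, 27^12≡13, 27^13≡11, 27^14≡25, 27^15≡29, 27^16≡1. Already 27^16≡1, so the order is 16 < 17. No, the actual order is 16.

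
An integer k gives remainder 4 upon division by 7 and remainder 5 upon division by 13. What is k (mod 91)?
M = 7 × 13 = 91. M₁ = 13, y₁ ≡ 6 (mod 7). M₂ = 7, y₂ ≡ 2 (mod 13). k = 4×13×6 + 5×7×2 ≡ 18 (mod 91)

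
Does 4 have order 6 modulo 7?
4^{3} ≡ 1 mod 7 and 3 < 6, so ord_7(4) = 3 ≠ 6 and 4 is not a primitive root.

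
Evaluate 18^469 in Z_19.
Using Fermat: 18^{18} ≡ 1 (mod 19). 469 ≡ 1 (mod 18). So 18^{469} ≡ 18^{1} ≡ 18 (mod 19)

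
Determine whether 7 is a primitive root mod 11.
ord_11(7) divides 10. For each prime q|10: 7^{5}≡10, 7^{2}≡5, none ≡ 1. So 7 has order 10 and is a primitive root mod 11.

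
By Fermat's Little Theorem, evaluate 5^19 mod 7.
By Fermat: 5^{6} ≡ 1 mod 7. 19 = 3×6 + 1. So 5^{19} ≡ 5^{1} ≡ 5 mod 7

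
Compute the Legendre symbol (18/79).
(18/79) = 18^{39} mod 79 = 1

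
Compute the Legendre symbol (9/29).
(9/29) = 9^{14} mod 29 = 1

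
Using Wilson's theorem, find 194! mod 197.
(196)! = (194)! × (195) × (196) ≡ -1 mod 197. So (194)! ≡ -1 × [(196)(195)]^(-1) ≡ 98 mod 197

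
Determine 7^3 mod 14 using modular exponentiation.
7^{3} = 343 ≡ 7 (mod 14)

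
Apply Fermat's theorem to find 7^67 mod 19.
By Fermat: 7^{18} ≡ 1 mod 19. 67 = 3×18 + 13. So 7^{67} ≡ 7^{13} ≡ 7 mod 19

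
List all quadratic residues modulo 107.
Squares in Z_107*: {1, 3, 4, 9, 10, 11, 12, 13, 14, 16, 19, 23, 25, 27, 29, 30, 33, 34, 35, 36, 37, 39, 40, 41, 42, 44, 47, 48, 49, 52, 53, 56, 57, 61, 62, 64, 69, 75, 76, 79, 81, 83, 85, 86, 87, 89, 90, 92, 99, 100, 101, 102, 105}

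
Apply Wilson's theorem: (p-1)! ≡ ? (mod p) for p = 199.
By Wilson's theorem, (198)! ≡ -1 ≡ 198 mod 199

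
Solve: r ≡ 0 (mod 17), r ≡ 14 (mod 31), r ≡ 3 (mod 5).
M = 17 × 31 × 5 = 2635. M₁ = 155, y₁ ≡ 9 (mod 17). M₂ = 85, y₂ ≡ 27 (mod 31). M₃ = 527, y₃ ≡ 3 (mod 5). r = 0×155×9 + 14×85×27 + 3×527×3 ≡ 2618 (mod 2635)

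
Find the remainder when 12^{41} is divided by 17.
By Fermat: 12^{16} ≡ 1 (mod 17). 41 = 2×16 + 9. So 12^{41} ≡ 12^{9} ≡ 5 (mod 17)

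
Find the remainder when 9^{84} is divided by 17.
By Fermat: 9^{16} ≡ 1 mod 17. 84 = 5×16 + 4. So 9^{84} ≡ 9^{4} ≡ 16 mod 17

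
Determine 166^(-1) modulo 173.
Since 173 is prime, by Fermat 166^(-1) ≡ 166^{171} ≡ 74 (mod 173). Verify: 166 × 74 = 12284 ≡ 1 (mod 173)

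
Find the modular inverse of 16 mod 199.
Since 199 is prime, by Fermat 16^(-1) ≡ 16^{197} ≡ 112 (mod 199). Verify: 16 × 112 = 1792 ≡ 1 (mod 199)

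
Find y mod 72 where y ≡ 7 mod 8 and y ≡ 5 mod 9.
M = 8 × 9 = 72. M₁ = 9, y₁ ≡ 1 mod 8. M₂ = 8, y₂ ≡ 8 mod 9. y = 7×9×1 + 5×8×8 ≡ 23 mod 72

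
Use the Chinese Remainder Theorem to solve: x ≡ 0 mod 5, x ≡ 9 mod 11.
M = 5 × 11 = 55. M₁ = 11, y₁ ≡ 1 mod 5. M₂ = 5, y₂ ≡ 9 mod 11. x = 0×11×1 + 9×5×9 ≡ 20 mod 55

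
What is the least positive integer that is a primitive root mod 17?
g = 3. For each prime q|16: 3^{8}≡16, none ≡ 1, so ord_17(3) = 16 and 3 is a primitive root.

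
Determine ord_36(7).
Powers of 7 mod 36: 7^1≡7, 7^2≡13, 7^3≡19, 7^4≡25, 7^5≡31, 7^6≡1. ord_36(7) = 6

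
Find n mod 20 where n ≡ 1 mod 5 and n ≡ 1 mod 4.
M = 5 × 4 = 20. M₁ = 4, y₁ ≡ 4 mod 5. M₂ = 5, y₂ ≡ 1 mod 4. n = 1×4×4 + 1×5×1 ≡ 1 mod 20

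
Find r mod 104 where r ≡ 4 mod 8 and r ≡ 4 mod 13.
M = 8 × 13 = 104. M₁ = 13, y₁ ≡ 5 mod 8. M₂ = 8, y₂ ≡ 5 mod 13. r = 4×13×5 + 4×8×5 ≡ 4 mod 104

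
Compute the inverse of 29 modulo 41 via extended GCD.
Extended GCD: 29(17) + 41(-12) = 1. So 29^(-1) ≡ 17 mod 41. Verify: 29 × 17 = 493 ≡ 1 mod 41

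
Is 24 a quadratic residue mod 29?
By Euler's criterion: 24^{14} ≡ 1 mod 29. Since this equals 1, 24 is a QR.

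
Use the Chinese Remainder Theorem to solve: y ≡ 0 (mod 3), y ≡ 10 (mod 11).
M = 3 × 11 = 33. M₁ = 11, y₁ ≡ 2 (mod 3). M₂ = 3, y₂ ≡ 4 (mod 11). y = 0×11×2 + 10×3×4 ≡ 21 (mod 33)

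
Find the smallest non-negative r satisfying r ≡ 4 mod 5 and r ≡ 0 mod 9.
M = 5 × 9 = 45. M₁ = 9, y₁ ≡ 4 mod 5. M₂ = 5, y₂ ≡ 2 mod 9. r = 4×9×4 + 0×5×2 ≡ 9 mod 45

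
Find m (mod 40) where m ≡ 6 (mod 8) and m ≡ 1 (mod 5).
M = 8 × 5 = 40. M₁ = 5, y₁ ≡ 5 (mod 8). M₂ = 8, y₂ ≡ 2 (mod 5). m = 6×5×5 + 1×8×2 ≡ 6 (mod 40)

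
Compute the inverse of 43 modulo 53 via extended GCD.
Extended GCD: 43(-16) + 53(13) = 1. So 43^(-1) ≡ -16 ≡ 37 mod 53. Verify: 43 × 37 = 1591 ≡ 1 mod 53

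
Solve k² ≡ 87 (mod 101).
The square roots of 87 mod 101 are 84 and 17. Verify: 84² = 7056 ≡ 87 (mod 101)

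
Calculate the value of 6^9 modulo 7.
Using Fermat: 6^{6} ≡ 1 (mod 7). 9 ≡ 3 (mod 6). So 6^{9} ≡ 6^{3} ≡ 6 (mod 7)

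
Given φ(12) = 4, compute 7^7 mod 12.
By Euler: 7^{4} ≡ 1 mod 12 since gcd(7, 12) = 1. 7 = 1×4 + 3. So 7^{7} ≡ 7^{3} ≡ 7 mod 12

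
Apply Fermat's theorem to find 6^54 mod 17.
By Fermat: 6^{16} ≡ 1 mod 17. 54 = 3×16 + 6. So 6^{54} ≡ 6^{6} ≡ 8 mod 17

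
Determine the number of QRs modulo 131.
For prime 131, there are (p-1)/2 = (131-1)/2 = 65 quadratic residues (excluding 0).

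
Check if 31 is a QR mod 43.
By Euler's criterion: 31^{21} ≡ 1 mod 43. Since this equals 1, 31 is a QR.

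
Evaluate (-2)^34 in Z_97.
By repeated squaring mod 97: (-2)^{1}≡95, (-2)^{2}≡4, (-2)^{4}≡16, (-2)^{8}≡62, (-2)^{16}≡61, (-2)^{32}≡35. Then (-2)^{34} = (-2)^{32+2} ≡ 35 × 4 ≡ 43 mod 97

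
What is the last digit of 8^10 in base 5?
Using Fermat: 8^{4} ≡ 1 mod 5. 10 ≡ 2 mod 4. So 8^{10} ≡ 8^{2} ≡ 4 mod 5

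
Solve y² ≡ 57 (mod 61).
The square roots of 57 mod 61 are 22 and 39. Verify: 22² = 484 ≡ 57 (mod 61)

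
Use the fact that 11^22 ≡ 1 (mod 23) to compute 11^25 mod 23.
By Fermat: 11^{22} ≡ 1 (mod 23). So 11^{25} = 11^{22} · 11^{3} ≡ 11^{3} ≡ 20 (mod 23)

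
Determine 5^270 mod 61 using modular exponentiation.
Using Fermat: 5^{60} ≡ 1 mod 61. 270 ≡ 30 mod 60. So 5^{270} ≡ 5^{30} ≡ 1 mod 61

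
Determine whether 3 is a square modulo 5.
By Euler's criterion: 3^{2} ≡ 4 mod 5. Since this equals -1 (≡ 4), 3 is not a QR.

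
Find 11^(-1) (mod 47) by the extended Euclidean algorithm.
Extended GCD: 11(-17) + 47(4) = 1. So 11^(-1) ≡ -17 ≡ 30 (mod 47). Verify: 11 × 30 = 330 ≡ 1 (mod 47)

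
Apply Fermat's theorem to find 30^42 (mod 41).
By Fermat: 30^{40} ≡ 1 (mod 41). So 30^{42} = 30^{40} · 30^{2} ≡ 30^{2} ≡ 39 (mod 41)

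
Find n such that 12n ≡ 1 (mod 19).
Since 19 is prime, by Fermat 12^(-1) ≡ 12^{17} ≡ 8 (mod 19). Verify: 12 × 8 = 96 ≡ 1 (mod 19)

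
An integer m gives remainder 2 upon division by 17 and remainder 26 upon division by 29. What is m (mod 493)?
M = 17 × 29 = 493. M₁ = 29, y₁ ≡ 10 (mod 17). M₂ = 17, y₂ ≡ 12 (mod 29). m = 2×29×10 + 26×17×12 ≡ 461 (mod 493)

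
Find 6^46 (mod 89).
By repeated squaring (mod 89): 6^{1}≡6, 6^{2}≡36, 6^{4}≡50, 6^{8}≡8, 6^{16}≡64, 6^{32}≡2. Then 6^{46} = 6^{32+8+4+2} ≡ 2 × 8 × 50 × 36 ≡ 53 (mod 89)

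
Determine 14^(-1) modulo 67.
Since 67 is prime, by Fermat 14^(-1) ≡ 14^{65} ≡ 24 mod 67. Verify: 14 × 24 = 336 ≡ 1 mod 67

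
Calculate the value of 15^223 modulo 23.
Using Fermat: 15^{22} ≡ 1 (mod 23). 223 ≡ 3 (mod 22). So 15^{223} ≡ 15^{3} ≡ 17 (mod 23)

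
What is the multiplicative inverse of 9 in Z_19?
Since 19 is prime, by Fermat 9^(-1) ≡ 9^{17} ≡ 17 (mod 19). Verify: 9 × 17 = 153 ≡ 1 (mod 19)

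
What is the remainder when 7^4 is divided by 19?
7^{4} = 2401 ≡ 7 (mod 19)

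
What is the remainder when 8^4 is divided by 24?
8^{4} = 4096 ≡ 16 mod 24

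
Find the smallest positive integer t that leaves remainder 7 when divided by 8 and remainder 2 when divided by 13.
M = 8 × 13 = 104. M₁ = 13, y₁ ≡ 5 mod 8. M₂ = 8, y₂ ≡ 5 mod 13. t = 7×13×5 + 2×8×5 ≡ 15 mod 104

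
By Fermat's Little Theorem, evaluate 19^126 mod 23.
By Fermat: 19^{22} ≡ 1 mod 23. 126 = 5×22 + 16. So 19^{126} ≡ 19^{16} ≡ 12 mod 23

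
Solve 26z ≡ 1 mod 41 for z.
Since 41 is prime, by Fermat 26^(-1) ≡ 26^{39} ≡ 30 mod 41. Verify: 26 × 30 = 780 ≡ 1 mod 41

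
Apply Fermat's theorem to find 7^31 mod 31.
By Fermat: 7^{30} ≡ 1 mod 31. So 7^{31} = 7^{30} · 7^{1} ≡ 7^{1} ≡ 7 mod 31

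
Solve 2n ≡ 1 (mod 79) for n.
Since 79 is prime, by Fermat 2^(-1) ≡ 2^{77} ≡ 40 (mod 79). Verify: 2 × 40 = 80 ≡ 1 (mod 79)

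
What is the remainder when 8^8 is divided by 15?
By repeated squaring mod 15: 8^{1}≡8, 8^{2}≡4, 8^{4}≡1, 8^{8}≡1. So 8^{8} ≡ 1 mod 15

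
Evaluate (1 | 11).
(1/11) = 1^{5} mod 11 = 1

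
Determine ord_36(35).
Powers of 35 mod 36: 35^1≡35, 35^2≡1. Order = 2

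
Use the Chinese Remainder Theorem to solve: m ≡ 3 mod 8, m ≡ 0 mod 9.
M = 8 × 9 = 72. M₁ = 9, y₁ ≡ 1 mod 8. M₂ = 8, y₂ ≡ 8 mod 9. m = 3×9×1 + 0×8×8 ≡ 27 mod 72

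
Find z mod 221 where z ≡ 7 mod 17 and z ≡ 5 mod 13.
M = 17 × 13 = 221. M₁ = 13, y₁ ≡ 4 mod 17. M₂ = 17, y₂ ≡ 10 mod 13. z = 7×13×4 + 5×17×10 ≡ 109 mod 221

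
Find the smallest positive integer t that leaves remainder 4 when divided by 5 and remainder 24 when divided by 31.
M = 5 × 31 = 155. M₁ = 31, y₁ ≡ 1 (mod 5). M₂ = 5, y₂ ≡ 25 (mod 31). t = 4×31×1 + 24×5×25 ≡ 24 (mod 155)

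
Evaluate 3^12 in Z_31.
By repeated squaring (mod 31): 3^{1}≡3, 3^{2}≡9, 3^{4}≡19, 3^{8}≡20. Then 3^{12} = 3^{8+4} ≡ 20 × 19 ≡ 8 (mod 31)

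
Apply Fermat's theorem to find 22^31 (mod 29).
By Fermat: 22^{28} ≡ 1 (mod 29). So 22^{31} = 22^{28} · 22^{3} ≡ 22^{3} ≡ 5 (mod 29)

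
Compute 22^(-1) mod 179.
Since 179 is prime, by Fermat 22^(-1) ≡ 22^{177} ≡ 57 mod 179. Verify: 22 × 57 = 1254 ≡ 1 mod 179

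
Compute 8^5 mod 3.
Using Fermat: 8^{2} ≡ 1 mod 3. 5 ≡ 1 mod 2. So 8^{5} ≡ 8^{1} ≡ 2 mod 3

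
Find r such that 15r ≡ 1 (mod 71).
Since 71 is prime, by Fermat 15^(-1) ≡ 15^{69} ≡ 19 (mod 71). Verify: 15 × 19 = 285 ≡ 1 (mod 71)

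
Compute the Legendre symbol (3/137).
(3/137) = 3^{68} mod 137 = -1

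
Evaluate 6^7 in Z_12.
By repeated squaring (mod 12): 6^{1}≡6, 6^{2}≡0, 6^{4}≡0. Then 6^{7} = 6^{4+2+1} ≡ 0 × 0 × 6 ≡ 0 (mod 12)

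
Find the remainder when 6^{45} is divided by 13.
By Fermat: 6^{12} ≡ 1 (mod 13). 45 = 3×12 + 9. So 6^{45} ≡ 6^{9} ≡ 5 (mod 13)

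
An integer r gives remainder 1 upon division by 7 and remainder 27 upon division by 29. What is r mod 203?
M = 7 × 29 = 203. M₁ = 29, y₁ ≡ 1 mod 7. M₂ = 7, y₂ ≡ 25 mod 29. r = 1×29×1 + 27×7×25 ≡ 85 mod 203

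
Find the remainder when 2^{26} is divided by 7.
By Fermat: 2^{6} ≡ 1 (mod 7). 26 = 4×6 + 2. So 2^{26} ≡ 2^{2} ≡ 4 (mod 7)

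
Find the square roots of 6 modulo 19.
The square roots of 6 mod 19 are 5 and 14. Verify: 5² = 25 ≡ 6 mod 19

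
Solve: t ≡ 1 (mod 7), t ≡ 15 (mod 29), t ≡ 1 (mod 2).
M = 7 × 29 × 2 = 406. M₁ = 58, y₁ ≡ 4 (mod 7). M₂ = 14, y₂ ≡ 27 (mod 29). M₃ = 203, y₃ ≡ 1 (mod 2). t = 1×58×4 + 15×14×27 + 1×203×1 ≡ 15 (mod 406)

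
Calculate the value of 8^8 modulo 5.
Using Fermat: 8^{4} ≡ 1 (mod 5). 8 ≡ 0 (mod 4). So 8^{8} ≡ 8^{0} ≡ 1 (mod 5)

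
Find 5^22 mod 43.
By repeated squaring mod 43: 5^{1}≡5, 5^{2}≡25, 5^{4}≡23, 5^{8}≡13, 5^{16}≡40. Then 5^{22} = 5^{16+4+2} ≡ 40 × 23 × 25 ≡ 38 mod 43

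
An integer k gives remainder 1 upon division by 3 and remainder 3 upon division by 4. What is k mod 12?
M = 3 × 4 = 12. M₁ = 4, y₁ ≡ 1 mod 3. M₂ = 3, y₂ ≡ 3 mod 4. k = 1×4×1 + 3×3×3 ≡ 7 mod 12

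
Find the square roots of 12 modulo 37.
The square roots of 12 mod 37 are 7 and 30. Verify: 7² = 49 ≡ 12 (mod 37)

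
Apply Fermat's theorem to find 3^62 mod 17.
By Fermat: 3^{16} ≡ 1 mod 17. 62 = 3×16 + 14. So 3^{62} ≡ 3^{14} ≡ 2 mod 17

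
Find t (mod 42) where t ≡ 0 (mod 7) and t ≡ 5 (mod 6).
M = 7 × 6 = 42. M₁ = 6, y₁ ≡ 6 (mod 7). M₂ = 7, y₂ ≡ 1 (mod 6). t = 0×6×6 + 5×7×1 ≡ 35 (mod 42)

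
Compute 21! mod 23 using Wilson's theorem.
(22)! = (21)! × (22) ≡ -1 mod 23. So (21)! ≡ -1 × (22)^(-1) ≡ (-1)×(-1) = 1 mod 23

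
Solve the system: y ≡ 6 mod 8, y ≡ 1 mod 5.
M = 8 × 5 = 40. M₁ = 5, y₁ ≡ 5 mod 8. M₂ = 8, y₂ ≡ 2 mod 5. y = 6×5×5 + 1×8×2 ≡ 6 mod 40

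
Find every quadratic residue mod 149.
QRs mod 149: {1, 4, 5, 6, 7, 9, 16, 17, 19, 20, 22, 24, 25, 26, 28, 29, 30, 31, 33, 35, 36, 37, 39, 42, 45, 46, 47, 49, 53, 54, 61, 63, 64, 67, 68, 69, 73, 76, 80, 81, 82, 85, 86, 88, 95, 96, 100, 102, 103, 104, 107, 110, 112, 113, 114, 116, 118, 119, 120, 121, 123, 124, 125, 127, 129, 130, 132, 133, 140, 142, 143, 144, 145, 148}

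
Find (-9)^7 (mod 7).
Using Fermat: (-9)^{6} ≡ 1 (mod 7). 7 ≡ 1 (mod 6). So (-9)^{7} ≡ (-9)^{1} ≡ 5 (mod 7)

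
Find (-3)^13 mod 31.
By repeated squaring mod 31: (-3)^{1}≡28, (-3)^{2}≡9, (-3)^{4}≡19, (-3)^{8}≡20. Then (-3)^{13} = (-3)^{8+4+1} ≡ 20 × 19 × 28 ≡ 7 mod 31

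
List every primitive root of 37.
There are φ(36) = 12 primitive roots mod 37: {2, 5, 13, 15, 17, 18, 19, 20, 22, 24, 32, 35}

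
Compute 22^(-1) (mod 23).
Since 23 is prime, by Fermat 22^(-1) ≡ 22^{21} ≡ 22 (mod 23). Verify: 22 × 22 = 484 ≡ 1 (mod 23)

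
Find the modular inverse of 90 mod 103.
Since 103 is prime, by Fermat 90^(-1) ≡ 90^{101} ≡ 95 (mod 103). Verify: 90 × 95 = 8550 ≡ 1 (mod 103)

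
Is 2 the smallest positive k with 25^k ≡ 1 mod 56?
Powers of 25 mod 56: 25^1≡25, 25^2≡9, 25^3≡1. 25^2≡9≢1, so ord ≠ 2. No, the actual order is 3.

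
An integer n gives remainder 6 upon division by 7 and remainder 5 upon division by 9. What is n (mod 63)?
M = 7 × 9 = 63. M₁ = 9, y₁ ≡ 4 (mod 7). M₂ = 7, y₂ ≡ 4 (mod 9). n = 6×9×4 + 5×7×4 ≡ 41 (mod 63)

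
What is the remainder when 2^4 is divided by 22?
2^{4} = 16 ≡ 16 (mod 22)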